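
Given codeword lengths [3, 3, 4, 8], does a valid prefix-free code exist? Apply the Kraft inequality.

Kraft inequality: Σ 2^(-l_i) ≤ 1 for prefix-free code
Calculating: 2^(-3) + 2^(-3) + 2^(-4) + 2^(-8)
= 0.125 + 0.125 + 0.0625 + 0.00390625
= 0.3164
Since 0.3164 ≤ 1, prefix-free code exists


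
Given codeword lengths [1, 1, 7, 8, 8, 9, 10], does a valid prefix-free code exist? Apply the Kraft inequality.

Kraft inequality: Σ 2^(-l_i) ≤ 1 for prefix-free code
Calculating: 2^(-1) + 2^(-1) + 2^(-7) + 2^(-8) + 2^(-8) + 2^(-9) + 2^(-10)
= 0.5 + 0.5 + 0.0078125 + 0.00390625 + 0.00390625 + 0.001953125 + 0.0009765625
= 1.0186
Since 1.0186 > 1, prefix-free code does not exist


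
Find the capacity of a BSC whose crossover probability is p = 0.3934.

For BSC with error probability p:
C = 1 - H(p) where H(p) is binary entropy
H(0.3934) = -0.3934 × log₂(0.3934) - 0.6066 × log₂(0.6066)
H(p) = 0.9670
C = 1 - 0.9670 = 0.0330 bits/use


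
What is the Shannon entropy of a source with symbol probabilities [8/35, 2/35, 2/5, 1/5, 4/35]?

H(X) = -Σ p(x) log₂ p(x)
  -8/35 × log₂(8/35) = 0.4867
  -2/35 × log₂(2/35) = 0.2360
  -2/5 × log₂(2/5) = 0.5288
  -1/5 × log₂(1/5) = 0.4644
  -4/35 × log₂(4/35) = 0.3576
H(X) = 2.0734 bits


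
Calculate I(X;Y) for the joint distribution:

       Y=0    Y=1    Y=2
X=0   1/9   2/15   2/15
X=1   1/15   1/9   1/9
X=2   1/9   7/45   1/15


H(X) = 1.5764, H(Y) = 1.5704, H(X,Y) = 3.1225
I(X;Y) = H(X) + H(Y) - H(X,Y) = 0.0242 bits


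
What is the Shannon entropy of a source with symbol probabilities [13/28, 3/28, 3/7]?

H(X) = -Σ p(x) log₂ p(x)
  -13/28 × log₂(13/28) = 0.5139
  -3/28 × log₂(3/28) = 0.3453
  -3/7 × log₂(3/7) = 0.5239
H(X) = 1.3831 bits


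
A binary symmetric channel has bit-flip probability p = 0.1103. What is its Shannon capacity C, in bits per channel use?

For BSC with error probability p:
C = 1 - H(p) where H(p) is binary entropy
H(0.1103) = -0.1103 × log₂(0.1103) - 0.8897 × log₂(0.8897)
H(p) = 0.5008
C = 1 - 0.5008 = 0.4992 bits/use


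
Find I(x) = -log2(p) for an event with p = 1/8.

Information content I(x) = -log₂(p(x))
I = -log₂(1/8) = -log₂(0.1250)
I = 3.0000 bits


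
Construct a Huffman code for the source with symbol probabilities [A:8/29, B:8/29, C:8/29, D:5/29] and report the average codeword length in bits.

Huffman tree construction:
Combine smallest probabilities repeatedly
Resulting codes:
  A: 01 (length 2)
  B: 10 (length 2)
  C: 11 (length 2)
  D: 00 (length 2)
Average length = Σ p(s) × length(s) = 2.0000 bits


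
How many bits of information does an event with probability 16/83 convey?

Information content I(x) = -log₂(p(x))
I = -log₂(16/83) = -log₂(0.1928)
I = 2.3750 bits


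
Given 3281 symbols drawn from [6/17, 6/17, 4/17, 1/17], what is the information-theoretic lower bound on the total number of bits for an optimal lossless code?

Entropy H = 1.7922 bits/symbol
Minimum bits = H × n = 1.7922 × 3281
= 5880.19 bits


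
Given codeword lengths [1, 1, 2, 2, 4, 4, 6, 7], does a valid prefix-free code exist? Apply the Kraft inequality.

Kraft inequality: Σ 2^(-l_i) ≤ 1 for prefix-free code
Calculating: 2^(-1) + 2^(-1) + 2^(-2) + 2^(-2) + 2^(-4) + 2^(-4) + 2^(-6) + 2^(-7)
= 0.5 + 0.5 + 0.25 + 0.25 + 0.0625 + 0.0625 + 0.015625 + 0.0078125
= 1.6484
Since 1.6484 > 1, prefix-free code does not exist


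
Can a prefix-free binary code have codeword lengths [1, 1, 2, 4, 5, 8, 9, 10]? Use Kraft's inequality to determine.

Kraft inequality: Σ 2^(-l_i) ≤ 1 for prefix-free code
Calculating: 2^(-1) + 2^(-1) + 2^(-2) + 2^(-4) + 2^(-5) + 2^(-8) + 2^(-9) + 2^(-10)
= 0.5 + 0.5 + 0.25 + 0.0625 + 0.03125 + 0.00390625 + 0.001953125 + 0.0009765625
= 1.3506
Since 1.3506 > 1, prefix-free code does not exist


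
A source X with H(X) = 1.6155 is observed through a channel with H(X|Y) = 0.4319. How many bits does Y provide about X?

I(X;Y) = H(X) - H(X|Y)
I(X;Y) = 1.6155 - 0.4319 = 1.1836 bits


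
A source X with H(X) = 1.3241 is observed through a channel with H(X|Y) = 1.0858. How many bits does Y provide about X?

I(X;Y) = H(X) - H(X|Y)
I(X;Y) = 1.3241 - 1.0858 = 0.2383 bits


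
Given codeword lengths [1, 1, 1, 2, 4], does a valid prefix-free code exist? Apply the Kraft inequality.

Kraft inequality: Σ 2^(-l_i) ≤ 1 for prefix-free code
Calculating: 2^(-1) + 2^(-1) + 2^(-1) + 2^(-2) + 2^(-4)
= 0.5 + 0.5 + 0.5 + 0.25 + 0.0625
= 1.8125
Since 1.8125 > 1, prefix-free code does not exist


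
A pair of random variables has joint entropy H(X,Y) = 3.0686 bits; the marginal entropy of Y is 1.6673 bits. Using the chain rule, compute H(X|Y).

Chain rule: H(X,Y) = H(X|Y) + H(Y)
H(X|Y) = H(X,Y) - H(Y) = 3.0686 - 1.6673 = 1.4013 bits


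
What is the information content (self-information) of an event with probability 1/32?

Information content I(x) = -log₂(p(x))
I = -log₂(1/32) = -log₂(0.0312)
I = 5.0000 bits


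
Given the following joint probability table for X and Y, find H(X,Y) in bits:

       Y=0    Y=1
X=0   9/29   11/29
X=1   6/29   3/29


H(X,Y) = -Σ p(x,y) log₂ p(x,y)
  p(0,0)=9/29: -0.3103 × log₂(0.3103) = 0.5239
  p(0,1)=11/29: -0.3793 × log₂(0.3793) = 0.5305
  p(1,0)=6/29: -0.2069 × log₂(0.2069) = 0.4703
  p(1,1)=3/29: -0.1034 × log₂(0.1034) = 0.3386
H(X,Y) = 1.8632 bits


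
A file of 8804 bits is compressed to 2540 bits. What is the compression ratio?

Compression ratio = Original / Compressed
= 8804 / 2540 = 3.47:1


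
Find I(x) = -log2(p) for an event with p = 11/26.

Information content I(x) = -log₂(p(x))
I = -log₂(11/26) = -log₂(0.4231)
I = 1.2410 bits


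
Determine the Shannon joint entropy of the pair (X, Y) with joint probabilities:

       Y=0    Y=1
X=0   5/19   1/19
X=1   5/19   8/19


H(X,Y) = -Σ p(x,y) log₂ p(x,y)
  p(0,0)=5/19: -0.2632 × log₂(0.2632) = 0.5068
  p(0,1)=1/19: -0.0526 × log₂(0.0526) = 0.2236
  p(1,0)=5/19: -0.2632 × log₂(0.2632) = 0.5068
  p(1,1)=8/19: -0.4211 × log₂(0.4211) = 0.5254
H(X,Y) = 1.7627 bits


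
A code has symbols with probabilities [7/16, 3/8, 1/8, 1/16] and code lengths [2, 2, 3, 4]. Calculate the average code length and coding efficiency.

Average length L = Σ p_i × l_i = 2.2500 bits
Entropy H = 1.6774 bits
Efficiency η = H/L × 100% = 74.55%


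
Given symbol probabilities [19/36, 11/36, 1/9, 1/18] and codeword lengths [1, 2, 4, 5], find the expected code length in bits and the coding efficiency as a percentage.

Average length L = Σ p_i × l_i = 1.8611 bits
Entropy H = 1.5931 bits
Efficiency η = H/L × 100% = 85.60%


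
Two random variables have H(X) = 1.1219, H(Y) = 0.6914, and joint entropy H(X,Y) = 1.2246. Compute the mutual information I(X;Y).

I(X;Y) = H(X) + H(Y) - H(X,Y)
I(X;Y) = 1.1219 + 0.6914 - 1.2246 = 0.5887 bits


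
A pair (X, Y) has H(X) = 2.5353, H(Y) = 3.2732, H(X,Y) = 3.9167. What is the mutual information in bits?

I(X;Y) = H(X) + H(Y) - H(X,Y)
I(X;Y) = 2.5353 + 3.2732 - 3.9167 = 1.8918 bits


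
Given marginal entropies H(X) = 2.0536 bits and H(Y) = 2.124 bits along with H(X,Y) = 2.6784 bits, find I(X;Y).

I(X;Y) = H(X) + H(Y) - H(X,Y)
I(X;Y) = 2.0536 + 2.124 - 2.6784 = 1.4992 bits


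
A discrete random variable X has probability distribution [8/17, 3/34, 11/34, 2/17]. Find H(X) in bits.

H(X) = -Σ p(x) log₂ p(x)
  -8/17 × log₂(8/17) = 0.5117
  -3/34 × log₂(3/34) = 0.3090
  -11/34 × log₂(11/34) = 0.5267
  -2/17 × log₂(2/17) = 0.3632
H(X) = 1.7107 bits


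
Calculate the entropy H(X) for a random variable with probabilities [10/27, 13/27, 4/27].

H(X) = -Σ p(x) log₂ p(x)
  -10/27 × log₂(10/27) = 0.5307
  -13/27 × log₂(13/27) = 0.5077
  -4/27 × log₂(4/27) = 0.4081
H(X) = 1.4466 bits


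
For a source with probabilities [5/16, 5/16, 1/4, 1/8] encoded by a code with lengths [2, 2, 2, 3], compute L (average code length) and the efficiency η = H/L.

Average length L = Σ p_i × l_i = 2.1250 bits
Entropy H = 1.9238 bits
Efficiency η = H/L × 100% = 90.53%


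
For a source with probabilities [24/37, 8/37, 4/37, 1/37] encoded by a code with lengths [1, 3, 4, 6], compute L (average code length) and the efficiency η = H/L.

Average length L = Σ p_i × l_i = 1.8919 bits
Entropy H = 1.3706 bits
Efficiency η = H/L × 100% = 72.44%


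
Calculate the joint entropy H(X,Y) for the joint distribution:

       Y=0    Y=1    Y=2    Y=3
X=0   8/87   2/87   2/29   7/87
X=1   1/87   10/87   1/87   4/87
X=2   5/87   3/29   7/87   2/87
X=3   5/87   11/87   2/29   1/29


H(X,Y) = -Σ p(x,y) log₂ p(x,y)
  p(0,0)=8/87: -0.0920 × log₂(0.0920) = 0.3166
  p(0,1)=2/87: -0.0230 × log₂(0.0230) = 0.1251
  p(0,2)=2/29: -0.0690 × log₂(0.0690) = 0.2661
  p(0,3)=7/87: -0.0805 × log₂(0.0805) = 0.2925
  p(1,0)=1/87: -0.0115 × log₂(0.0115) = 0.0741
  p(1,1)=10/87: -0.1149 × log₂(0.1149) = 0.3587
  p(1,2)=1/87: -0.0115 × log₂(0.0115) = 0.0741
  p(1,3)=4/87: -0.0460 × log₂(0.0460) = 0.2043
  p(2,0)=5/87: -0.0575 × log₂(0.0575) = 0.2368
  p(2,1)=3/29: -0.1034 × log₂(0.1034) = 0.3386
  p(2,2)=7/87: -0.0805 × log₂(0.0805) = 0.2925
  p(2,3)=2/87: -0.0230 × log₂(0.0230) = 0.1251
  p(3,0)=5/87: -0.0575 × log₂(0.0575) = 0.2368
  p(3,1)=11/87: -0.1264 × log₂(0.1264) = 0.3772
  p(3,2)=2/29: -0.0690 × log₂(0.0690) = 0.2661
  p(3,3)=1/29: -0.0345 × log₂(0.0345) = 0.1675
H(X,Y) = 3.7521 bits


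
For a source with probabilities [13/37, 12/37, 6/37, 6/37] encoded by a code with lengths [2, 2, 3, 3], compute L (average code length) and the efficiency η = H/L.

Average length L = Σ p_i × l_i = 2.3243 bits
Entropy H = 1.9082 bits
Efficiency η = H/L × 100% = 82.10%


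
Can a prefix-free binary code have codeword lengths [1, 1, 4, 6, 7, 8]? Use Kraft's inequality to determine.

Kraft inequality: Σ 2^(-l_i) ≤ 1 for prefix-free code
Calculating: 2^(-1) + 2^(-1) + 2^(-4) + 2^(-6) + 2^(-7) + 2^(-8)
= 0.5 + 0.5 + 0.0625 + 0.015625 + 0.0078125 + 0.00390625
= 1.0898
Since 1.0898 > 1, prefix-free code does not exist


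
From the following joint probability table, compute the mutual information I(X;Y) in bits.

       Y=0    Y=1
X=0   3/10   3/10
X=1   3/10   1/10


H(X) = 0.9710, H(Y) = 0.9710, H(X,Y) = 1.8955
I(X;Y) = H(X) + H(Y) - H(X,Y) = 0.0464 bits


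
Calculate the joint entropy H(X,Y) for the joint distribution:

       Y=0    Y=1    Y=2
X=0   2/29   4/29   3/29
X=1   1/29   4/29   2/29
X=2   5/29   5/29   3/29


H(X,Y) = -Σ p(x,y) log₂ p(x,y)
  p(0,0)=2/29: -0.0690 × log₂(0.0690) = 0.2661
  p(0,1)=4/29: -0.1379 × log₂(0.1379) = 0.3942
  p(0,2)=3/29: -0.1034 × log₂(0.1034) = 0.3386
  p(1,0)=1/29: -0.0345 × log₂(0.0345) = 0.1675
  p(1,1)=4/29: -0.1379 × log₂(0.1379) = 0.3942
  p(1,2)=2/29: -0.0690 × log₂(0.0690) = 0.2661
  p(2,0)=5/29: -0.1724 × log₂(0.1724) = 0.4373
  p(2,1)=5/29: -0.1724 × log₂(0.1724) = 0.4373
  p(2,2)=3/29: -0.1034 × log₂(0.1034) = 0.3386
H(X,Y) = 3.0397 bits


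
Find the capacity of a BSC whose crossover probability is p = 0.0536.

For BSC with error probability p:
C = 1 - H(p) where H(p) is binary entropy
H(0.0536) = -0.0536 × log₂(0.0536) - 0.9464 × log₂(0.9464)
H(p) = 0.3015
C = 1 - 0.3015 = 0.6985 bits/use


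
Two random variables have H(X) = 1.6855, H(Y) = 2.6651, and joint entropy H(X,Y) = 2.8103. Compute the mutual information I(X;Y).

I(X;Y) = H(X) + H(Y) - H(X,Y)
I(X;Y) = 1.6855 + 2.6651 - 2.8103 = 1.5403 bits


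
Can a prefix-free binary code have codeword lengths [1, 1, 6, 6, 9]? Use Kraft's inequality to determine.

Kraft inequality: Σ 2^(-l_i) ≤ 1 for prefix-free code
Calculating: 2^(-1) + 2^(-1) + 2^(-6) + 2^(-6) + 2^(-9)
= 0.5 + 0.5 + 0.015625 + 0.015625 + 0.001953125
= 1.0332
Since 1.0332 > 1, prefix-free code does not exist


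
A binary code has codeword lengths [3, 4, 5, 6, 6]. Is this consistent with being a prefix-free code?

Kraft inequality: Σ 2^(-l_i) ≤ 1 for prefix-free code
Calculating: 2^(-3) + 2^(-4) + 2^(-5) + 2^(-6) + 2^(-6)
= 0.125 + 0.0625 + 0.03125 + 0.015625 + 0.015625
= 0.2500
Since 0.2500 ≤ 1, prefix-free code exists


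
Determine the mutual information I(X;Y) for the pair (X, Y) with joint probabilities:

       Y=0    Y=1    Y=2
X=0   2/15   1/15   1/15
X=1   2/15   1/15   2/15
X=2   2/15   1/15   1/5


H(X) = 1.5656, H(Y) = 1.5219, H(X,Y) = 3.0566
I(X;Y) = H(X) + H(Y) - H(X,Y) = 0.0310 bits


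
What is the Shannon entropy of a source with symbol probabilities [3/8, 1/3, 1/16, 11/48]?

H(X) = -Σ p(x) log₂ p(x)
  -3/8 × log₂(3/8) = 0.5306
  -1/3 × log₂(1/3) = 0.5283
  -1/16 × log₂(1/16) = 0.2500
  -11/48 × log₂(11/48) = 0.4871
H(X) = 1.7961 bits


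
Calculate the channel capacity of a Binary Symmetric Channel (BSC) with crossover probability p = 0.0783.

For BSC with error probability p:
C = 1 - H(p) where H(p) is binary entropy
H(0.0783) = -0.0783 × log₂(0.0783) - 0.9217 × log₂(0.9217)
H(p) = 0.3962
C = 1 - 0.3962 = 0.6038 bits/use


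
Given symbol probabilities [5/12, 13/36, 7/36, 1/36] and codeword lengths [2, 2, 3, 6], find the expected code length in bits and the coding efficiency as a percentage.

Average length L = Σ p_i × l_i = 2.3056 bits
Entropy H = 1.6599 bits
Efficiency η = H/L × 100% = 72.00%


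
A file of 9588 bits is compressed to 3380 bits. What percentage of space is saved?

Space savings = (1 - Compressed/Original) × 100%
= (1 - 3380/9588) × 100%
= 64.75%


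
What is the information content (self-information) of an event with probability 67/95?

Information content I(x) = -log₂(p(x))
I = -log₂(67/95) = -log₂(0.7053)
I = 0.5038 bits


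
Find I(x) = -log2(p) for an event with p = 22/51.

Information content I(x) = -log₂(p(x))
I = -log₂(22/51) = -log₂(0.4314)
I = 1.2130 bits


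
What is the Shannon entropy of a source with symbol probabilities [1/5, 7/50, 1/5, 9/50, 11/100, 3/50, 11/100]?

H(X) = -Σ p(x) log₂ p(x)
  -1/5 × log₂(1/5) = 0.4644
  -7/50 × log₂(7/50) = 0.3971
  -1/5 × log₂(1/5) = 0.4644
  -9/50 × log₂(9/50) = 0.4453
  -11/100 × log₂(11/100) = 0.3503
  -3/50 × log₂(3/50) = 0.2435
  -11/100 × log₂(11/100) = 0.3503
H(X) = 2.7153 bits


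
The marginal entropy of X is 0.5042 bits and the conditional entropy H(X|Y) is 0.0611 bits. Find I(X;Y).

I(X;Y) = H(X) - H(X|Y)
I(X;Y) = 0.5042 - 0.0611 = 0.4431 bits


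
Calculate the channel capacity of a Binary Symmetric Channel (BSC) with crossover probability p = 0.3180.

For BSC with error probability p:
C = 1 - H(p) where H(p) is binary entropy
H(0.3180) = -0.3180 × log₂(0.3180) - 0.6820 × log₂(0.6820)
H(p) = 0.9022
C = 1 - 0.9022 = 0.0978 bits/use


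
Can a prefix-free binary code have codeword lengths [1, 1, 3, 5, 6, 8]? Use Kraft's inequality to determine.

Kraft inequality: Σ 2^(-l_i) ≤ 1 for prefix-free code
Calculating: 2^(-1) + 2^(-1) + 2^(-3) + 2^(-5) + 2^(-6) + 2^(-8)
= 0.5 + 0.5 + 0.125 + 0.03125 + 0.015625 + 0.00390625
= 1.1758
Since 1.1758 > 1, prefix-free code does not exist


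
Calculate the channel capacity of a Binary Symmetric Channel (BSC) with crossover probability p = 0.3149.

For BSC with error probability p:
C = 1 - H(p) where H(p) is binary entropy
H(0.3149) = -0.3149 × log₂(0.3149) - 0.6851 × log₂(0.6851)
H(p) = 0.8987
C = 1 - 0.8987 = 0.1013 bits/use


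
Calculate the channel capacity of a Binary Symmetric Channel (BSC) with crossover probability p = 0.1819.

For BSC with error probability p:
C = 1 - H(p) where H(p) is binary entropy
H(0.1819) = -0.1819 × log₂(0.1819) - 0.8181 × log₂(0.8181)
H(p) = 0.6842
C = 1 - 0.6842 = 0.3158 bits/use


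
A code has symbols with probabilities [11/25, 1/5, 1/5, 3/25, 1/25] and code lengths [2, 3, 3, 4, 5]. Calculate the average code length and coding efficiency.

Average length L = Σ p_i × l_i = 2.7600 bits
Entropy H = 2.0027 bits
Efficiency η = H/L × 100% = 72.56%


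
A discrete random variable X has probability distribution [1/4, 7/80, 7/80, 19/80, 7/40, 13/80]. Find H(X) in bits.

H(X) = -Σ p(x) log₂ p(x)
  -1/4 × log₂(1/4) = 0.5000
  -7/80 × log₂(7/80) = 0.3075
  -7/80 × log₂(7/80) = 0.3075
  -19/80 × log₂(19/80) = 0.4926
  -7/40 × log₂(7/40) = 0.4401
  -13/80 × log₂(13/80) = 0.4260
H(X) = 2.4737 bits


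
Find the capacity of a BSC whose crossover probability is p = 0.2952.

For BSC with error probability p:
C = 1 - H(p) where H(p) is binary entropy
H(0.2952) = -0.2952 × log₂(0.2952) - 0.7048 × log₂(0.7048)
H(p) = 0.8753
C = 1 - 0.8753 = 0.1247 bits/use


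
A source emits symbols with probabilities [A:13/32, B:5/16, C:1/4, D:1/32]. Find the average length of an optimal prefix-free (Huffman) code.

Huffman tree construction:
Combine smallest probabilities repeatedly
Resulting codes:
  A: 0 (length 1)
  B: 11 (length 2)
  C: 101 (length 3)
  D: 100 (length 3)
Average length = Σ p(s) × length(s) = 1.8750 bits


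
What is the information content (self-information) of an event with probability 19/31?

Information content I(x) = -log₂(p(x))
I = -log₂(19/31) = -log₂(0.6129)
I = 0.7063 bits


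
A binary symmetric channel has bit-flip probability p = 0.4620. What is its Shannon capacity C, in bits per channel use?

For BSC with error probability p:
C = 1 - H(p) where H(p) is binary entropy
H(0.4620) = -0.4620 × log₂(0.4620) - 0.5380 × log₂(0.5380)
H(p) = 0.9958
C = 1 - 0.9958 = 0.0042 bits/use


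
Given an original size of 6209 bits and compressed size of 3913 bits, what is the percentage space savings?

Space savings = (1 - Compressed/Original) × 100%
= (1 - 3913/6209) × 100%
= 36.98%


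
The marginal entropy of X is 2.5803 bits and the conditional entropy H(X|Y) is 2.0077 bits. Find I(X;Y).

I(X;Y) = H(X) - H(X|Y)
I(X;Y) = 2.5803 - 2.0077 = 0.5726 bits


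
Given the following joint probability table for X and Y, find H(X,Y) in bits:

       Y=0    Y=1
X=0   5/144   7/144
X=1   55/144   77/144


H(X,Y) = -Σ p(x,y) log₂ p(x,y)
  p(0,0)=5/144: -0.0347 × log₂(0.0347) = 0.1683
  p(0,1)=7/144: -0.0486 × log₂(0.0486) = 0.2121
  p(1,0)=55/144: -0.3819 × log₂(0.3819) = 0.5304
  p(1,1)=77/144: -0.5347 × log₂(0.5347) = 0.4829
H(X,Y) = 1.3937 bits


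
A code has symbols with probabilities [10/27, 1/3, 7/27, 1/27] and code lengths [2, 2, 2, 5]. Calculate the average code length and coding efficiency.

Average length L = Σ p_i × l_i = 2.1111 bits
Entropy H = 1.7401 bits
Efficiency η = H/L × 100% = 82.42%


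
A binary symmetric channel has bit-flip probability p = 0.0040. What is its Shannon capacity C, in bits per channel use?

For BSC with error probability p:
C = 1 - H(p) where H(p) is binary entropy
H(0.0040) = -0.0040 × log₂(0.0040) - 0.9960 × log₂(0.9960)
H(p) = 0.0376
C = 1 - 0.0376 = 0.9624 bits/use


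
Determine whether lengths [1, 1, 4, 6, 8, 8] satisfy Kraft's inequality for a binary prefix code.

Kraft inequality: Σ 2^(-l_i) ≤ 1 for prefix-free code
Calculating: 2^(-1) + 2^(-1) + 2^(-4) + 2^(-6) + 2^(-8) + 2^(-8)
= 0.5 + 0.5 + 0.0625 + 0.015625 + 0.00390625 + 0.00390625
= 1.0859
Since 1.0859 > 1, prefix-free code does not exist


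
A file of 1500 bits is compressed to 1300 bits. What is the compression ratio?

Compression ratio = Original / Compressed
= 1500 / 1300 = 1.15:1


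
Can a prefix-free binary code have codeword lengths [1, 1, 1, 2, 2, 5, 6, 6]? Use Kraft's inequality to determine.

Kraft inequality: Σ 2^(-l_i) ≤ 1 for prefix-free code
Calculating: 2^(-1) + 2^(-1) + 2^(-1) + 2^(-2) + 2^(-2) + 2^(-5) + 2^(-6) + 2^(-6)
= 0.5 + 0.5 + 0.5 + 0.25 + 0.25 + 0.03125 + 0.015625 + 0.015625
= 2.0625
Since 2.0625 > 1, prefix-free code does not exist


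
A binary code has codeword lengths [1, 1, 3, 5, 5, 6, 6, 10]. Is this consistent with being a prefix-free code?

Kraft inequality: Σ 2^(-l_i) ≤ 1 for prefix-free code
Calculating: 2^(-1) + 2^(-1) + 2^(-3) + 2^(-5) + 2^(-5) + 2^(-6) + 2^(-6) + 2^(-10)
= 0.5 + 0.5 + 0.125 + 0.03125 + 0.03125 + 0.015625 + 0.015625 + 0.0009765625
= 1.2197
Since 1.2197 > 1, prefix-free code does not exist


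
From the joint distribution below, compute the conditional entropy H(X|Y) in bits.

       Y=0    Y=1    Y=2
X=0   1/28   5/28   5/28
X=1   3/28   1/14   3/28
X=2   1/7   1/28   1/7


H(X|Y) = Σ_y p(y) H(X|Y=y)
  p(Y=0) = 2/7, H(X|Y=0) = 1.4056
  p(Y=1) = 2/7, H(X|Y=1) = 1.2988
  p(Y=2) = 3/7, H(X|Y=2) = 1.5546
H(X|Y) = 0.2857×1.4056 + 0.2857×1.2988 + 0.4286×1.5546 = 1.4389 bits


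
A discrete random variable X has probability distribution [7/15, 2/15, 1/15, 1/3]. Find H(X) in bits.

H(X) = -Σ p(x) log₂ p(x)
  -7/15 × log₂(7/15) = 0.5131
  -2/15 × log₂(2/15) = 0.3876
  -1/15 × log₂(1/15) = 0.2605
  -1/3 × log₂(1/3) = 0.5283
H(X) = 1.6895 bits


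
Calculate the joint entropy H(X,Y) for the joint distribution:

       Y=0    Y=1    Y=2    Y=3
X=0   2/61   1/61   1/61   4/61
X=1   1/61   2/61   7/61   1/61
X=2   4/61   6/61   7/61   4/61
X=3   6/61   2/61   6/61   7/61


H(X,Y) = -Σ p(x,y) log₂ p(x,y)
  p(0,0)=2/61: -0.0328 × log₂(0.0328) = 0.1617
  p(0,1)=1/61: -0.0164 × log₂(0.0164) = 0.0972
  p(0,2)=1/61: -0.0164 × log₂(0.0164) = 0.0972
  p(0,3)=4/61: -0.0656 × log₂(0.0656) = 0.2578
  p(1,0)=1/61: -0.0164 × log₂(0.0164) = 0.0972
  p(1,1)=2/61: -0.0328 × log₂(0.0328) = 0.1617
  p(1,2)=7/61: -0.1148 × log₂(0.1148) = 0.3584
  p(1,3)=1/61: -0.0164 × log₂(0.0164) = 0.0972
  p(2,0)=4/61: -0.0656 × log₂(0.0656) = 0.2578
  p(2,1)=6/61: -0.0984 × log₂(0.0984) = 0.3291
  p(2,2)=7/61: -0.1148 × log₂(0.1148) = 0.3584
  p(2,3)=4/61: -0.0656 × log₂(0.0656) = 0.2578
  p(3,0)=6/61: -0.0984 × log₂(0.0984) = 0.3291
  p(3,1)=2/61: -0.0328 × log₂(0.0328) = 0.1617
  p(3,2)=6/61: -0.0984 × log₂(0.0984) = 0.3291
  p(3,3)=7/61: -0.1148 × log₂(0.1148) = 0.3584
H(X,Y) = 3.7097 bits


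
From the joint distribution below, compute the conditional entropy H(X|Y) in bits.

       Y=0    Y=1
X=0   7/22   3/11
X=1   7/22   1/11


H(X|Y) = Σ_y p(y) H(X|Y=y)
  p(Y=0) = 7/11, H(X|Y=0) = 1.0000
  p(Y=1) = 4/11, H(X|Y=1) = 0.8113
H(X|Y) = 0.6364×1.0000 + 0.3636×0.8113 = 0.9314 bits


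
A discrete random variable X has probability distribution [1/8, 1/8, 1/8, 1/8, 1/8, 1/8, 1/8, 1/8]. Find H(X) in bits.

H(X) = -Σ p(x) log₂ p(x)
  -1/8 × log₂(1/8) = 0.3750
  -1/8 × log₂(1/8) = 0.3750
  -1/8 × log₂(1/8) = 0.3750
  -1/8 × log₂(1/8) = 0.3750
  -1/8 × log₂(1/8) = 0.3750
  -1/8 × log₂(1/8) = 0.3750
  -1/8 × log₂(1/8) = 0.3750
  -1/8 × log₂(1/8) = 0.3750
H(X) = 3.0000 bits


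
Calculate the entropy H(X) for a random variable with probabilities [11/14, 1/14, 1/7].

H(X) = -Σ p(x) log₂ p(x)
  -11/14 × log₂(11/14) = 0.2734
  -1/14 × log₂(1/14) = 0.2720
  -1/7 × log₂(1/7) = 0.4011
H(X) = 0.9464 bits


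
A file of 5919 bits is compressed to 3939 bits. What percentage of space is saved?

Space savings = (1 - Compressed/Original) × 100%
= (1 - 3939/5919) × 100%
= 33.45%


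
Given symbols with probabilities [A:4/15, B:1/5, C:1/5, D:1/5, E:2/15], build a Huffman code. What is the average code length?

Huffman tree construction:
Combine smallest probabilities repeatedly
Resulting codes:
  A: 10 (length 2)
  B: 111 (length 3)
  C: 00 (length 2)
  D: 01 (length 2)
  E: 110 (length 3)
Average length = Σ p(s) × length(s) = 2.3333 bits


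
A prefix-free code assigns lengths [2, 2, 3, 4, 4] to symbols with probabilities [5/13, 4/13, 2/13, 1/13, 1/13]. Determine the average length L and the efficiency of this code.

Average length L = Σ p_i × l_i = 2.4615 bits
Entropy H = 2.0382 bits
Efficiency η = H/L × 100% = 82.80%


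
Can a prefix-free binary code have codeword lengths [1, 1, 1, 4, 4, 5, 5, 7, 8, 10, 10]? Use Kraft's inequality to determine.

Kraft inequality: Σ 2^(-l_i) ≤ 1 for prefix-free code
Calculating: 2^(-1) + 2^(-1) + 2^(-1) + 2^(-4) + 2^(-4) + 2^(-5) + 2^(-5) + 2^(-7) + 2^(-8) + 2^(-10) + 2^(-10)
= 0.5 + 0.5 + 0.5 + 0.0625 + 0.0625 + 0.03125 + 0.03125 + 0.0078125 + 0.00390625 + 0.0009765625 + 0.0009765625
= 1.7012
Since 1.7012 > 1, prefix-free code does not exist


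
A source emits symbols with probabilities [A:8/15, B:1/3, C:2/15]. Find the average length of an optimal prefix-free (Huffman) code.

Huffman tree construction:
Combine smallest probabilities repeatedly
Resulting codes:
  A: 1 (length 1)
  B: 01 (length 2)
  C: 00 (length 2)
Average length = Σ p(s) × length(s) = 1.4667 bits


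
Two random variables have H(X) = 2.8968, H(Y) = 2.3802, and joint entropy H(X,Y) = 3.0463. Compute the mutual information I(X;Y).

I(X;Y) = H(X) + H(Y) - H(X,Y)
I(X;Y) = 2.8968 + 2.3802 - 3.0463 = 2.2307 bits


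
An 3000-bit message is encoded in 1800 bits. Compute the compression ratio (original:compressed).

Compression ratio = Original / Compressed
= 3000 / 1800 = 1.67:1


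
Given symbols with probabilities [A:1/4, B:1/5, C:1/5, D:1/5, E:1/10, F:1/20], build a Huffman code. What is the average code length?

Huffman tree construction:
Combine smallest probabilities repeatedly
Resulting codes:
  A: 10 (length 2)
  B: 111 (length 3)
  C: 00 (length 2)
  D: 01 (length 2)
  E: 1101 (length 4)
  F: 1100 (length 4)
Average length = Σ p(s) × length(s) = 2.5000 bits


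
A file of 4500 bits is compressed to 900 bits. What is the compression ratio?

Compression ratio = Original / Compressed
= 4500 / 900 = 5.00:1


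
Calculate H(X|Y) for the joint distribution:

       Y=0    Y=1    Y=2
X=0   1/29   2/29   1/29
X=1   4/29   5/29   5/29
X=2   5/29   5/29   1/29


H(X|Y) = Σ_y p(y) H(X|Y=y)
  p(Y=0) = 10/29, H(X|Y=0) = 1.3610
  p(Y=1) = 12/29, H(X|Y=1) = 1.4834
  p(Y=2) = 7/29, H(X|Y=2) = 1.1488
H(X|Y) = 0.3448×1.3610 + 0.4138×1.4834 + 0.2414×1.1488 = 1.3604 bits


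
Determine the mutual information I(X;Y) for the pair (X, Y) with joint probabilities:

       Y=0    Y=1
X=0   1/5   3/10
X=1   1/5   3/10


H(X) = 1.0000, H(Y) = 0.9710, H(X,Y) = 1.9710
I(X;Y) = H(X) + H(Y) - H(X,Y) = 0.0000 bits


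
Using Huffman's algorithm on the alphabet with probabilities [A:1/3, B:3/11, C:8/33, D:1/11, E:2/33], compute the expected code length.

Huffman tree construction:
Combine smallest probabilities repeatedly
Resulting codes:
  A: 11 (length 2)
  B: 10 (length 2)
  C: 01 (length 2)
  D: 001 (length 3)
  E: 000 (length 3)
Average length = Σ p(s) × length(s) = 2.1515 bits


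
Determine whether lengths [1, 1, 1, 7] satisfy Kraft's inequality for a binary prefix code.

Kraft inequality: Σ 2^(-l_i) ≤ 1 for prefix-free code
Calculating: 2^(-1) + 2^(-1) + 2^(-1) + 2^(-7)
= 0.5 + 0.5 + 0.5 + 0.0078125
= 1.5078
Since 1.5078 > 1, prefix-free code does not exist


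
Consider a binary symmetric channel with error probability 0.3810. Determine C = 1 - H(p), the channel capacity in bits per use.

For BSC with error probability p:
C = 1 - H(p) where H(p) is binary entropy
H(0.3810) = -0.3810 × log₂(0.3810) - 0.6190 × log₂(0.6190)
H(p) = 0.9587
C = 1 - 0.9587 = 0.0413 bits/use


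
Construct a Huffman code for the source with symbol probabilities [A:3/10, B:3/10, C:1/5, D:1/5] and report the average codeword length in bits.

Huffman tree construction:
Combine smallest probabilities repeatedly
Resulting codes:
  A: 10 (length 2)
  B: 11 (length 2)
  C: 00 (length 2)
  D: 01 (length 2)
Average length = Σ p(s) × length(s) = 2.0000 bits


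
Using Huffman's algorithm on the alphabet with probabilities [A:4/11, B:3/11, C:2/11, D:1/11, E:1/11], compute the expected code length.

Huffman tree construction:
Combine smallest probabilities repeatedly
Resulting codes:
  A: 11 (length 2)
  B: 10 (length 2)
  C: 00 (length 2)
  D: 010 (length 3)
  E: 011 (length 3)
Average length = Σ p(s) × length(s) = 2.1818 bits


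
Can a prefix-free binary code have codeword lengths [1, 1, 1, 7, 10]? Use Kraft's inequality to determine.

Kraft inequality: Σ 2^(-l_i) ≤ 1 for prefix-free code
Calculating: 2^(-1) + 2^(-1) + 2^(-1) + 2^(-7) + 2^(-10)
= 0.5 + 0.5 + 0.5 + 0.0078125 + 0.0009765625
= 1.5088
Since 1.5088 > 1, prefix-free code does not exist


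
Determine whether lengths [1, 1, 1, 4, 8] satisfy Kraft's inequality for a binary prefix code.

Kraft inequality: Σ 2^(-l_i) ≤ 1 for prefix-free code
Calculating: 2^(-1) + 2^(-1) + 2^(-1) + 2^(-4) + 2^(-8)
= 0.5 + 0.5 + 0.5 + 0.0625 + 0.00390625
= 1.5664
Since 1.5664 > 1, prefix-free code does not exist


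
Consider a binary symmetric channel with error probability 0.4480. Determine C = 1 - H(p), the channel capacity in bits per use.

For BSC with error probability p:
C = 1 - H(p) where H(p) is binary entropy
H(0.4480) = -0.4480 × log₂(0.4480) - 0.5520 × log₂(0.5520)
H(p) = 0.9922
C = 1 - 0.9922 = 0.0078 bits/use


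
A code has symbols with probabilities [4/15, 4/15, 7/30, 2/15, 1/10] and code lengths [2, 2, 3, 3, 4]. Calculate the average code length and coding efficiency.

Average length L = Σ p_i × l_i = 2.5667 bits
Entropy H = 2.2267 bits
Efficiency η = H/L × 100% = 86.75%


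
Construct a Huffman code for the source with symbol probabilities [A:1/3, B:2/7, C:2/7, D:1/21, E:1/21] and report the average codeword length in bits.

Huffman tree construction:
Combine smallest probabilities repeatedly
Resulting codes:
  A: 11 (length 2)
  B: 01 (length 2)
  C: 10 (length 2)
  D: 000 (length 3)
  E: 001 (length 3)
Average length = Σ p(s) × length(s) = 2.0952 bits


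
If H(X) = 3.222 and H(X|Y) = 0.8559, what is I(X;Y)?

I(X;Y) = H(X) - H(X|Y)
I(X;Y) = 3.222 - 0.8559 = 2.3661 bits


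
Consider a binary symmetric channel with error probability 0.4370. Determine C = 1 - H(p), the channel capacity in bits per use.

For BSC with error probability p:
C = 1 - H(p) where H(p) is binary entropy
H(0.4370) = -0.4370 × log₂(0.4370) - 0.5630 × log₂(0.5630)
H(p) = 0.9885
C = 1 - 0.9885 = 0.0115 bits/use


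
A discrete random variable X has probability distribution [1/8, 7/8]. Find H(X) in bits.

H(X) = -Σ p(x) log₂ p(x)
  -1/8 × log₂(1/8) = 0.3750
  -7/8 × log₂(7/8) = 0.1686
H(X) = 0.5436 bits


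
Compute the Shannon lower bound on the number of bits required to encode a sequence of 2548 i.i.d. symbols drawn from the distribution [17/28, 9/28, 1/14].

Entropy H = 1.2353 bits/symbol
Minimum bits = H × n = 1.2353 × 2548
= 3147.67 bits


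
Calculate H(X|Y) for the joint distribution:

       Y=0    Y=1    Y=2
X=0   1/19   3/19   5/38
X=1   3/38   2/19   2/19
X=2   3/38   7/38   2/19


H(X|Y) = Σ_y p(y) H(X|Y=y)
  p(Y=0) = 4/19, H(X|Y=0) = 1.5613
  p(Y=1) = 17/38, H(X|Y=1) = 1.5486
  p(Y=2) = 13/38, H(X|Y=2) = 1.5766
H(X|Y) = 0.2105×1.5613 + 0.4474×1.5486 + 0.3421×1.5766 = 1.5608 bits


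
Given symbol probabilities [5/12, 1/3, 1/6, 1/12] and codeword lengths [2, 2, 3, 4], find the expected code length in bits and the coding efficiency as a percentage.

Average length L = Σ p_i × l_i = 2.3333 bits
Entropy H = 1.7842 bits
Efficiency η = H/L × 100% = 76.46%


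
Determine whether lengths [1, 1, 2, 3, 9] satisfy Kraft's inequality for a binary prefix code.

Kraft inequality: Σ 2^(-l_i) ≤ 1 for prefix-free code
Calculating: 2^(-1) + 2^(-1) + 2^(-2) + 2^(-3) + 2^(-9)
= 0.5 + 0.5 + 0.25 + 0.125 + 0.001953125
= 1.3770
Since 1.3770 > 1, prefix-free code does not exist


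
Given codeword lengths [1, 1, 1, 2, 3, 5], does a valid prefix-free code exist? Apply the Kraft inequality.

Kraft inequality: Σ 2^(-l_i) ≤ 1 for prefix-free code
Calculating: 2^(-1) + 2^(-1) + 2^(-1) + 2^(-2) + 2^(-3) + 2^(-5)
= 0.5 + 0.5 + 0.5 + 0.25 + 0.125 + 0.03125
= 1.9062
Since 1.9062 > 1, prefix-free code does not exist


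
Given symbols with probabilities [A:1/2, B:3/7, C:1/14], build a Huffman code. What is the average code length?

Huffman tree construction:
Combine smallest probabilities repeatedly
Resulting codes:
  A: 0 (length 1)
  B: 11 (length 2)
  C: 10 (length 2)
Average length = Σ p(s) × length(s) = 1.5000 bits


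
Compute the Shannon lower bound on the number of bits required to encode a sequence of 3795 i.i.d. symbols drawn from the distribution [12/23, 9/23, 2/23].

Entropy H = 1.3258 bits/symbol
Minimum bits = H × n = 1.3258 × 3795
= 5031.35 bits


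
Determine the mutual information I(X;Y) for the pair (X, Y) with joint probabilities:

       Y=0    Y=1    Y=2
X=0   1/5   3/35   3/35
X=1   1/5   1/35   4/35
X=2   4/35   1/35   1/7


H(X) = 1.5766, H(Y) = 1.4239, H(X,Y) = 2.9458
I(X;Y) = H(X) + H(Y) - H(X,Y) = 0.0547 bits


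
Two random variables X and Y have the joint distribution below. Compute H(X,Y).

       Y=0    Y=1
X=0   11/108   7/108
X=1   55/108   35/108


H(X,Y) = -Σ p(x,y) log₂ p(x,y)
  p(0,0)=11/108: -0.1019 × log₂(0.1019) = 0.3356
  p(0,1)=7/108: -0.0648 × log₂(0.0648) = 0.2559
  p(1,0)=55/108: -0.5093 × log₂(0.5093) = 0.4958
  p(1,1)=35/108: -0.3241 × log₂(0.3241) = 0.5268
H(X,Y) = 1.6141 bits


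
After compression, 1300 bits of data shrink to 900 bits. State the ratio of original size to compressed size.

Compression ratio = Original / Compressed
= 1300 / 900 = 1.44:1


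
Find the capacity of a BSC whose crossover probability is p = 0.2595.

For BSC with error probability p:
C = 1 - H(p) where H(p) is binary entropy
H(0.2595) = -0.2595 × log₂(0.2595) - 0.7405 × log₂(0.7405)
H(p) = 0.8260
C = 1 - 0.8260 = 0.1740 bits/use


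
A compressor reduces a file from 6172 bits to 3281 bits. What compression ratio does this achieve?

Compression ratio = Original / Compressed
= 6172 / 3281 = 1.88:1


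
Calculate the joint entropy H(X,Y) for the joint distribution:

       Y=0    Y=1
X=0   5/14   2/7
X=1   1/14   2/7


H(X,Y) = -Σ p(x,y) log₂ p(x,y)
  p(0,0)=5/14: -0.3571 × log₂(0.3571) = 0.5305
  p(0,1)=2/7: -0.2857 × log₂(0.2857) = 0.5164
  p(1,0)=1/14: -0.0714 × log₂(0.0714) = 0.2720
  p(1,1)=2/7: -0.2857 × log₂(0.2857) = 0.5164
H(X,Y) = 1.8352 bits


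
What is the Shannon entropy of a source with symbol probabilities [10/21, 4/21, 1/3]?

H(X) = -Σ p(x) log₂ p(x)
  -10/21 × log₂(10/21) = 0.5097
  -4/21 × log₂(4/21) = 0.4557
  -1/3 × log₂(1/3) = 0.5283
H(X) = 1.4937 bits


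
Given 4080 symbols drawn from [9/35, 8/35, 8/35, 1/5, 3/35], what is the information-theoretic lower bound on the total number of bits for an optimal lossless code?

Entropy H = 2.2454 bits/symbol
Minimum bits = H × n = 2.2454 × 4080
= 9161.26 bits


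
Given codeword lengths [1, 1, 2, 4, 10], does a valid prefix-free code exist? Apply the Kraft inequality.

Kraft inequality: Σ 2^(-l_i) ≤ 1 for prefix-free code
Calculating: 2^(-1) + 2^(-1) + 2^(-2) + 2^(-4) + 2^(-10)
= 0.5 + 0.5 + 0.25 + 0.0625 + 0.0009765625
= 1.3135
Since 1.3135 > 1, prefix-free code does not exist


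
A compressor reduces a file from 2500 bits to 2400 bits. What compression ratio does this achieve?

Compression ratio = Original / Compressed
= 2500 / 2400 = 1.04:1


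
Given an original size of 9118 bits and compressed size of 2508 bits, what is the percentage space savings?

Space savings = (1 - Compressed/Original) × 100%
= (1 - 2508/9118) × 100%
= 72.49%


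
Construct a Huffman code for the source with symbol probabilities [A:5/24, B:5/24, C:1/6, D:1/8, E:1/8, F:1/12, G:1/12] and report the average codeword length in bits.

Huffman tree construction:
Combine smallest probabilities repeatedly
Resulting codes:
  A: 00 (length 2)
  B: 01 (length 2)
  C: 110 (length 3)
  D: 100 (length 3)
  E: 101 (length 3)
  F: 1110 (length 4)
  G: 1111 (length 4)
Average length = Σ p(s) × length(s) = 2.7500 bits


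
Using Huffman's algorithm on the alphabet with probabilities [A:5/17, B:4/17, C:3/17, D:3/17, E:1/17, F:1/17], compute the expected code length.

Huffman tree construction:
Combine smallest probabilities repeatedly
Resulting codes:
  A: 10 (length 2)
  B: 01 (length 2)
  C: 111 (length 3)
  D: 00 (length 2)
  E: 1100 (length 4)
  F: 1101 (length 4)
Average length = Σ p(s) × length(s) = 2.4118 bits


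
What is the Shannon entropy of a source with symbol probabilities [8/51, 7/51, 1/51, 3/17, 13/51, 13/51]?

H(X) = -Σ p(x) log₂ p(x)
  -8/51 × log₂(8/51) = 0.4192
  -7/51 × log₂(7/51) = 0.3932
  -1/51 × log₂(1/51) = 0.1112
  -3/17 × log₂(3/17) = 0.4416
  -13/51 × log₂(13/51) = 0.5027
  -13/51 × log₂(13/51) = 0.5027
H(X) = 2.3706 bits


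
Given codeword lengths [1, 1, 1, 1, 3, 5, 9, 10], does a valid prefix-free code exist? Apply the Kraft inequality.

Kraft inequality: Σ 2^(-l_i) ≤ 1 for prefix-free code
Calculating: 2^(-1) + 2^(-1) + 2^(-1) + 2^(-1) + 2^(-3) + 2^(-5) + 2^(-9) + 2^(-10)
= 0.5 + 0.5 + 0.5 + 0.5 + 0.125 + 0.03125 + 0.001953125 + 0.0009765625
= 2.1592
Since 2.1592 > 1, prefix-free code does not exist


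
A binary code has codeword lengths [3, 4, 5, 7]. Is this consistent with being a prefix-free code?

Kraft inequality: Σ 2^(-l_i) ≤ 1 for prefix-free code
Calculating: 2^(-3) + 2^(-4) + 2^(-5) + 2^(-7)
= 0.125 + 0.0625 + 0.03125 + 0.0078125
= 0.2266
Since 0.2266 ≤ 1, prefix-free code exists


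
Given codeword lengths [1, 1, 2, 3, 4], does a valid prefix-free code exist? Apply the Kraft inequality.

Kraft inequality: Σ 2^(-l_i) ≤ 1 for prefix-free code
Calculating: 2^(-1) + 2^(-1) + 2^(-2) + 2^(-3) + 2^(-4)
= 0.5 + 0.5 + 0.25 + 0.125 + 0.0625
= 1.4375
Since 1.4375 > 1, prefix-free code does not exist


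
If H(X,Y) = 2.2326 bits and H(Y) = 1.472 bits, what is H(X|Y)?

Chain rule: H(X,Y) = H(X|Y) + H(Y)
H(X|Y) = H(X,Y) - H(Y) = 2.2326 - 1.472 = 0.7606 bits


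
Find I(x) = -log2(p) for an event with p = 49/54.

Information content I(x) = -log₂(p(x))
I = -log₂(49/54) = -log₂(0.9074)
I = 0.1402 bits


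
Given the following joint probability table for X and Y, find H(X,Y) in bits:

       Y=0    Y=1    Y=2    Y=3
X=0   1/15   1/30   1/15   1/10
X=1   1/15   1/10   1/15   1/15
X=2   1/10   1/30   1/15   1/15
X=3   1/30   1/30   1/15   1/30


H(X,Y) = -Σ p(x,y) log₂ p(x,y)
  p(0,0)=1/15: -0.0667 × log₂(0.0667) = 0.2605
  p(0,1)=1/30: -0.0333 × log₂(0.0333) = 0.1636
  p(0,2)=1/15: -0.0667 × log₂(0.0667) = 0.2605
  p(0,3)=1/10: -0.1000 × log₂(0.1000) = 0.3322
  p(1,0)=1/15: -0.0667 × log₂(0.0667) = 0.2605
  p(1,1)=1/10: -0.1000 × log₂(0.1000) = 0.3322
  p(1,2)=1/15: -0.0667 × log₂(0.0667) = 0.2605
  p(1,3)=1/15: -0.0667 × log₂(0.0667) = 0.2605
  p(2,0)=1/10: -0.1000 × log₂(0.1000) = 0.3322
  p(2,1)=1/30: -0.0333 × log₂(0.0333) = 0.1636
  p(2,2)=1/15: -0.0667 × log₂(0.0667) = 0.2605
  p(2,3)=1/15: -0.0667 × log₂(0.0667) = 0.2605
  p(3,0)=1/30: -0.0333 × log₂(0.0333) = 0.1636
  p(3,1)=1/30: -0.0333 × log₂(0.0333) = 0.1636
  p(3,2)=1/15: -0.0667 × log₂(0.0667) = 0.2605
  p(3,3)=1/30: -0.0333 × log₂(0.0333) = 0.1636
H(X,Y) = 3.8981 bits


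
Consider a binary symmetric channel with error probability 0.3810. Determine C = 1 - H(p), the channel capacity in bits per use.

For BSC with error probability p:
C = 1 - H(p) where H(p) is binary entropy
H(0.3810) = -0.3810 × log₂(0.3810) - 0.6190 × log₂(0.6190)
H(p) = 0.9587
C = 1 - 0.9587 = 0.0413 bits/use


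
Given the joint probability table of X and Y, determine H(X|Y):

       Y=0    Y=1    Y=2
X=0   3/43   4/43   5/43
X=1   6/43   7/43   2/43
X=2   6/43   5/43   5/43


H(X|Y) = Σ_y p(y) H(X|Y=y)
  p(Y=0) = 15/43, H(X|Y=0) = 1.5219
  p(Y=1) = 16/43, H(X|Y=1) = 1.5462
  p(Y=2) = 12/43, H(X|Y=2) = 1.4834
H(X|Y) = 0.3488×1.5219 + 0.3721×1.5462 + 0.2791×1.4834 = 1.5202 bits


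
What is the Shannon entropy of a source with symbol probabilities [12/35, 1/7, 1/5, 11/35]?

H(X) = -Σ p(x) log₂ p(x)
  -12/35 × log₂(12/35) = 0.5295
  -1/7 × log₂(1/7) = 0.4011
  -1/5 × log₂(1/5) = 0.4644
  -11/35 × log₂(11/35) = 0.5248
H(X) = 1.9197 bits
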